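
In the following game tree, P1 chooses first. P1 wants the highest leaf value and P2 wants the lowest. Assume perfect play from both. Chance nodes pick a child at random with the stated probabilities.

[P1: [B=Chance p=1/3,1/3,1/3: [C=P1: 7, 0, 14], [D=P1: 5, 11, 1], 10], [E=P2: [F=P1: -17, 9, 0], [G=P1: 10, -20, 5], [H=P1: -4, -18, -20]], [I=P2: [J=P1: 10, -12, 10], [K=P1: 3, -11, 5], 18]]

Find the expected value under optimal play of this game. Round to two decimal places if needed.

C (P1): max(7, 0, 14) = 14
D (P1): max(5, 11, 1) = 11
B (Chance): 1/3·14 + 1/3·11 + 1/3·10 = 11.67
F (P1): max(-17, 9, 0) = 9
G (P1): max(10, -20, 5) = 10
H (P1): max(-4, -18, -20) = -4
E (P2): min(9, 10, -4) = -4
J (P1): max(10, -12, 10) = 10
K (P1): max(3, -11, 5) = 5
I (P2): min(10, 5, 18) = 5
Root (P1): max(11.67, -4, 5) = 11.67

11.67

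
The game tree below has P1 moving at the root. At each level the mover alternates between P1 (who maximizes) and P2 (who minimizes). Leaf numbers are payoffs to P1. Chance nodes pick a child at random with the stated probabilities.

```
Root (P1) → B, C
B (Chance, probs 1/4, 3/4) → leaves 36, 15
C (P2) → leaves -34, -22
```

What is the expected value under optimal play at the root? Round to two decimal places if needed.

20.25

B (Chance): 1/4·36 + 3/4·15 = 20.25
C (P2): min(-34, -22) = -34
Root (P1): max(20.25, -34) = 20.25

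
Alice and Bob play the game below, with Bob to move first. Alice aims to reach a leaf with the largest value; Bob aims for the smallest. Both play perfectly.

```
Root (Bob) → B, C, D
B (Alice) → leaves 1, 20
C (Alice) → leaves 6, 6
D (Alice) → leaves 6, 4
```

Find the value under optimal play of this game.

B (Alice): max(1, 20) = 20
C (Alice): max(6, 6) = 6
D (Alice): max(6, 4) = 6
Root (Bob): min(20, 6, 6) = 6

6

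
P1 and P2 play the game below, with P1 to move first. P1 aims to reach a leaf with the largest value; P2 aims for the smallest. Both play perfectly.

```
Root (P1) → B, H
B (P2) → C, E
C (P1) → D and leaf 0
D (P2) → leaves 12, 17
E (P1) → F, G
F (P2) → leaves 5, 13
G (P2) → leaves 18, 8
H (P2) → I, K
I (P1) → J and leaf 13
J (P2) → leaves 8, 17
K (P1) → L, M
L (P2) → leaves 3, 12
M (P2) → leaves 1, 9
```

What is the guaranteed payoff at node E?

8

F: min(5, 13) = 5
G: min(18, 8) = 8
E: max(5, 8) = 8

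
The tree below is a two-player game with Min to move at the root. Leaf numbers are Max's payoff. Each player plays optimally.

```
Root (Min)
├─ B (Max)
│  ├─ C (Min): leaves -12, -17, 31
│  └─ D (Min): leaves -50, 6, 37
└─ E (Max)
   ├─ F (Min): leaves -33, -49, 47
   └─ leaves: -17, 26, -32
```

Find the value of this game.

-17

C (Min): min(-12, -17, 31) = -17
D (Min): min(-50, 6, 37) = -50
B (Max): max(-17, -50) = -17
F (Min): min(-33, -49, 47) = -49
E (Max): max(-49, -17, 26, -32) = 26
Root (Min): min(-17, 26) = -17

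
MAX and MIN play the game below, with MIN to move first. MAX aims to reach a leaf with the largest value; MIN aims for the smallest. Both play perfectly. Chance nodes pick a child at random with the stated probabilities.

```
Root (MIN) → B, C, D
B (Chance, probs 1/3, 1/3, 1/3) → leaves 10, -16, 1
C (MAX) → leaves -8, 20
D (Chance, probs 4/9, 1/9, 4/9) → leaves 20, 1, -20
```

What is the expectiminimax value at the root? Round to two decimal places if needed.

B (Chance): 1/3·10 + 1/3·-16 + 1/3·1 = -1.67
C (MAX): max(-8, 20) = 20
D (Chance): 4/9·20 + 1/9·1 + 4/9·-20 = 0.11
Root (MIN): min(-1.67, 20, 0.11) = -1.67

-1.67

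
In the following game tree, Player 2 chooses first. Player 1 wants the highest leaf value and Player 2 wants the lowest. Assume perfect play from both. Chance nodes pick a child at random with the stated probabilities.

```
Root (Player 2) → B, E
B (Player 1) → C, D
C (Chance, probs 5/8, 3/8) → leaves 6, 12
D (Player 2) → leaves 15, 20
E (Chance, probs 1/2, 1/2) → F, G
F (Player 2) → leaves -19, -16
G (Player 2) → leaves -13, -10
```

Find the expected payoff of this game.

C (Chance): 5/8·6 + 3/8·12 = 8.25
D (Player 2): min(15, 20) = 15
B (Player 1): max(8.25, 15) = 15
F (Player 2): min(-19, -16) = -19
G (Player 2): min(-13, -10) = -13
E (Chance): 1/2·-19 + 1/2·-13 = -16
Root (Player 2): min(15, -16) = -16

-16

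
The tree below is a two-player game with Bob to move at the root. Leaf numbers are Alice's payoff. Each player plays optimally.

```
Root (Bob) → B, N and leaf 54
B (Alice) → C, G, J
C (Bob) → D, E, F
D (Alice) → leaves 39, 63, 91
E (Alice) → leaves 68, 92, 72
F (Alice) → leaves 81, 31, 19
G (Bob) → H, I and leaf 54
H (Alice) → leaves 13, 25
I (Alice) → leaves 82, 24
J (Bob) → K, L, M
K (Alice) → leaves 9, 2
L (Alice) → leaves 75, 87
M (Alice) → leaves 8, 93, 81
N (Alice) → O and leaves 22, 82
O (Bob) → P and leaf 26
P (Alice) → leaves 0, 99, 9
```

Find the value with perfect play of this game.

D (Alice): max(39, 63, 91) = 91
E (Alice): max(68, 92, 72) = 92
F (Alice): max(81, 31, 19) = 81
C (Bob): min(91, 92, 81) = 81
H (Alice): max(13, 25) = 25
I (Alice): max(82, 24) = 82
G (Bob): min(25, 82, 54) = 25
K (Alice): max(9, 2) = 9
L (Alice): max(75, 87) = 87
M (Alice): max(8, 93, 81) = 93
J (Bob): min(9, 87, 93) = 9
B (Alice): max(81, 25, 9) = 81
P (Alice): max(0, 99, 9) = 99
O (Bob): min(99, 26) = 26
N (Alice): max(26, 22, 82) = 82
Root (Bob): min(81, 82, 54) = 54

54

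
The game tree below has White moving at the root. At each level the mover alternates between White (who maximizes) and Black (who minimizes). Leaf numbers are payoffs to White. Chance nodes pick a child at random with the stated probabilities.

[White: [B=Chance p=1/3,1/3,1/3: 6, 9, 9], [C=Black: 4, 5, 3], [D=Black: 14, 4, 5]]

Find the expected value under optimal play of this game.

8

B (Chance): 1/3·6 + 1/3·9 + 1/3·9 = 8
C (Black): min(4, 5, 3) = 3
D (Black): min(14, 4, 5) = 4
Root (White): max(8, 3, 4) = 8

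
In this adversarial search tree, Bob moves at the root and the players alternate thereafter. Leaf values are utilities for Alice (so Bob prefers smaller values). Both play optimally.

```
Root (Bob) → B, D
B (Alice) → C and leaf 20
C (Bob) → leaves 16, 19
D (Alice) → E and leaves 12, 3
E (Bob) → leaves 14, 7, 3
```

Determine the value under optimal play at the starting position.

C (Bob): min(16, 19) = 16
B (Alice): max(16, 20) = 20
E (Bob): min(14, 7, 3) = 3
D (Alice): max(3, 12, 3) = 12
Root (Bob): min(20, 12) = 12

12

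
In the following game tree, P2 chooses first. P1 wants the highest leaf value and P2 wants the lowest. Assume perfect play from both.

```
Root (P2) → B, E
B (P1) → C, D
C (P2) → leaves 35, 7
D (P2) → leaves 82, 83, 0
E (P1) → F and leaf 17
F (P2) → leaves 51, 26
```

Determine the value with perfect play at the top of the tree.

7

C (P2): min(35, 7) = 7
D (P2): min(82, 83, 0) = 0
B (P1): max(7, 0) = 7
F (P2): min(51, 26) = 26
E (P1): max(26, 17) = 26
Root (P2): min(7, 26) = 7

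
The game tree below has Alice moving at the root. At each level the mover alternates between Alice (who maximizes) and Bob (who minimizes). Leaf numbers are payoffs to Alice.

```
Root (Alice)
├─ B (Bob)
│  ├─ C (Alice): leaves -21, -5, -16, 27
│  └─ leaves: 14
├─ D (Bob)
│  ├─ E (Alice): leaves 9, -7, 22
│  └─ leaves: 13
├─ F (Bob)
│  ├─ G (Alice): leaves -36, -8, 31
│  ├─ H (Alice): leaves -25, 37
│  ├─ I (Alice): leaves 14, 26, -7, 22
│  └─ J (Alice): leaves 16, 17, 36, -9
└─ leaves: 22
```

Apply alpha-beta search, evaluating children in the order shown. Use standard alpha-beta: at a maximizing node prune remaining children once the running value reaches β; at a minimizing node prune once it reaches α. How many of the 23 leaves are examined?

C [α=-∞,β=+∞]: v=27
B [α=-∞,β=+∞]: v=14
E [α=14,β=+∞]: v=22
D [α=14,β=+∞]: v=13
G [α=14,β=+∞]: v=31
H [α=14,β=31]: v=37
I [α=14,β=31]: v=26
J [α=14,β=26]: v=36 after child 3 ≥ β → β-cutoff, skip 1
F [α=14,β=+∞]: v=26
Root [α=-∞,β=+∞]: v=26
Leaves evaluated: 22 of 23.

22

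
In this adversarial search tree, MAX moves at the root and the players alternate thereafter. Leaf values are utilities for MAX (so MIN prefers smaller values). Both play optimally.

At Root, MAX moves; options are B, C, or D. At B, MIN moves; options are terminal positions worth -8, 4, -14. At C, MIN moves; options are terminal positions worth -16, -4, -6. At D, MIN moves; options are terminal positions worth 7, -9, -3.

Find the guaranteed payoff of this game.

-9

B (MIN): min(-8, 4, -14) = -14
C (MIN): min(-16, -4, -6) = -16
D (MIN): min(7, -9, -3) = -9
Root (MAX): max(-14, -16, -9) = -9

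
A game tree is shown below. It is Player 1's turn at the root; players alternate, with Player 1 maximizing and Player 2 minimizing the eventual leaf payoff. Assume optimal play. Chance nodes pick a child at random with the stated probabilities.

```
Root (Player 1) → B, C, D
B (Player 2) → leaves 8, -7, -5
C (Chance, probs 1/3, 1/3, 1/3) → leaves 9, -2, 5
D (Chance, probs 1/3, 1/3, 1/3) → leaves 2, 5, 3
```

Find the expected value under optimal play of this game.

4

B (Player 2): min(8, -7, -5) = -7
C (Chance): 1/3·9 + 1/3·-2 + 1/3·5 = 4
D (Chance): 1/3·2 + 1/3·5 + 1/3·3 = 3.33
Root (Player 1): max(-7, 4, 3.33) = 4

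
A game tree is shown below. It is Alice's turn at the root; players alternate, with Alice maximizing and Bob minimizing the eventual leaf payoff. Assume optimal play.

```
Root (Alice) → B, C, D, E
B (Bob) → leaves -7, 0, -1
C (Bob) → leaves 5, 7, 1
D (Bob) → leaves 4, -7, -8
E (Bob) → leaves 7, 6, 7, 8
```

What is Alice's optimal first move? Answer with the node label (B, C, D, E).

E

B (Bob): min(-7, 0, -1) = -7
C (Bob): min(5, 7, 1) = 1
D (Bob): min(4, -7, -8) = -8
E (Bob): min(7, 6, 7, 8) = 6
Root (Alice): max(-7, 1, -8, 6) = 6
Alice picks the child with the highest value: E (value 6).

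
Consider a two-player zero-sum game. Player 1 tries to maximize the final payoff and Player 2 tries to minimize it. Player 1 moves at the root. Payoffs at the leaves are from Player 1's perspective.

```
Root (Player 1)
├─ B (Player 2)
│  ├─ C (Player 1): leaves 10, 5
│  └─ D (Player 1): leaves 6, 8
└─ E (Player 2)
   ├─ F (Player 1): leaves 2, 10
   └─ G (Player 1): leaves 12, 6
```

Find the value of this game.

C (Player 1): max(10, 5) = 10
D (Player 1): max(6, 8) = 8
B (Player 2): min(10, 8) = 8
F (Player 1): max(2, 10) = 10
G (Player 1): max(12, 6) = 12
E (Player 2): min(10, 12) = 10
Root (Player 1): max(8, 10) = 10

10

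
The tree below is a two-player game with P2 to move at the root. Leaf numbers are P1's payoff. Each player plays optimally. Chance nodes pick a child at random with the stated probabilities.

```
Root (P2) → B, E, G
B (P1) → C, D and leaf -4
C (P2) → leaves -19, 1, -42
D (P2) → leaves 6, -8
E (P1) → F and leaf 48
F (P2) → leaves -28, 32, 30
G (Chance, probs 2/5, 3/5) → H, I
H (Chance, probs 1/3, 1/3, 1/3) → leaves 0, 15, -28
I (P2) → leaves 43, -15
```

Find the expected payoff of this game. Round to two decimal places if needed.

-10.73

C (P2): min(-19, 1, -42) = -42
D (P2): min(6, -8) = -8
B (P1): max(-42, -8, -4) = -4
F (P2): min(-28, 32, 30) = -28
E (P1): max(-28, 48) = 48
H (Chance): 1/3·0 + 1/3·15 + 1/3·-28 = -4.33
I (P2): min(43, -15) = -15
G (Chance): 2/5·-4.33 + 3/5·-15 = -10.73
Root (P2): min(-4, 48, -10.73) = -10.73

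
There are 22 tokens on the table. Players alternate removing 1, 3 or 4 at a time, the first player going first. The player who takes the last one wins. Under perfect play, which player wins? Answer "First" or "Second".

First

Positions where the player to move wins (W) vs loses (L):
i:   0  1  2  3  4  5  6  7  8  9 10 11 12 13 14 15 16 17 18 19 20 21 22
     L  W  L  W  W  W  W  L  W  L  W  W  W  W  L  W  L  W  W  W  W  L  W
Position 22 is W, so the first player wins.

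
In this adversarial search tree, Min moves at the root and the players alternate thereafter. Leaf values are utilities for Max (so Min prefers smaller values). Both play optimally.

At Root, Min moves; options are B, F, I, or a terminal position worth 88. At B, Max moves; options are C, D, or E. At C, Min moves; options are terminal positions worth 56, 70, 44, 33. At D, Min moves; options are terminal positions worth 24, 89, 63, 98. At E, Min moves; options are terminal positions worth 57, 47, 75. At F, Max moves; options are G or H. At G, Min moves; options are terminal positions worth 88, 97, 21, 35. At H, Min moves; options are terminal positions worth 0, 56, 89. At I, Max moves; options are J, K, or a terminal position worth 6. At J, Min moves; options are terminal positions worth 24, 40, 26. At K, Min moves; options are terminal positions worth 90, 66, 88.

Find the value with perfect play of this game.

C (Min): min(56, 70, 44, 33) = 33
D (Min): min(24, 89, 63, 98) = 24
E (Min): min(57, 47, 75) = 47
B (Max): max(33, 24, 47) = 47
G (Min): min(88, 97, 21, 35) = 21
H (Min): min(0, 56, 89) = 0
F (Max): max(21, 0) = 21
J (Min): min(24, 40, 26) = 24
K (Min): min(90, 66, 88) = 66
I (Max): max(24, 66, 6) = 66
Root (Min): min(47, 21, 66, 88) = 21

21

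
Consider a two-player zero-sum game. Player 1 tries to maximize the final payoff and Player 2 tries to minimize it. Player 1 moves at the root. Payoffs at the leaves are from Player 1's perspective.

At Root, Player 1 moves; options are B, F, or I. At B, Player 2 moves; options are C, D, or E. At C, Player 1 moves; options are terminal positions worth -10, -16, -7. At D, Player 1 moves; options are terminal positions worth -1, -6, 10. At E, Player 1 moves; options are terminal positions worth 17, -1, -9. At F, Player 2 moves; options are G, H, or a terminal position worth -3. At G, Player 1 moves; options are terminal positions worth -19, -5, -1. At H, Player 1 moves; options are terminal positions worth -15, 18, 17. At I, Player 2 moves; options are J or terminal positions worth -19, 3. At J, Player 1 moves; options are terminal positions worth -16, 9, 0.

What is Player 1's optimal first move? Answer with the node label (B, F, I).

F

C (Player 1): max(-10, -16, -7) = -7
D (Player 1): max(-1, -6, 10) = 10
E (Player 1): max(17, -1, -9) = 17
B (Player 2): min(-7, 10, 17) = -7
G (Player 1): max(-19, -5, -1) = -1
H (Player 1): max(-15, 18, 17) = 18
F (Player 2): min(-1, 18, -3) = -3
J (Player 1): max(-16, 9, 0) = 9
I (Player 2): min(9, -19, 3) = -19
Root (Player 1): max(-7, -3, -19) = -3
Player 1 picks the child with the highest value: F (value -3).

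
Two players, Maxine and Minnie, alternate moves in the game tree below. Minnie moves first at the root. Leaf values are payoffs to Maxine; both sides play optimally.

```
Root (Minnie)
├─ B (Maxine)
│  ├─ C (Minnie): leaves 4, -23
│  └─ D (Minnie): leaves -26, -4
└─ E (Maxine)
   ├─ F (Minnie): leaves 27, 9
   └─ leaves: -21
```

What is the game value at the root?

-23

C (Minnie): min(4, -23) = -23
D (Minnie): min(-26, -4) = -26
B (Maxine): max(-23, -26) = -23
F (Minnie): min(27, 9) = 9
E (Maxine): max(9, -21) = 9
Root (Minnie): min(-23, 9) = -23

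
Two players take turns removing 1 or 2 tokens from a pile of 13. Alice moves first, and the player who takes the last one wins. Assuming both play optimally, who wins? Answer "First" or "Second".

Compute winning (W) and losing (L) positions by backward induction:
i:   0  1  2  3  4  5  6  7  8  9 10 11 12 13
     L  W  W  L  W  W  L  W  W  L  W  W  L  W
Position 13 is W, so the first player wins.

First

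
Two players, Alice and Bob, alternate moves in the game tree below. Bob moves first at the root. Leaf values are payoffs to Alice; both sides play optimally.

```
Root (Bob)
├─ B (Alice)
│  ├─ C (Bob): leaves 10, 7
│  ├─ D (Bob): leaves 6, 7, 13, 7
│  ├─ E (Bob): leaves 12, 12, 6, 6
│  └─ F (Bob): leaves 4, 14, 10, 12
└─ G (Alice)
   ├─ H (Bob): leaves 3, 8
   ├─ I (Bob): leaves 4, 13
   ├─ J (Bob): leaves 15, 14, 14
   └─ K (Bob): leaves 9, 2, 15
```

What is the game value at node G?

14

H: min(3, 8) = 3
I: min(4, 13) = 4
J: min(15, 14, 14) = 14
K: min(9, 2, 15) = 2
G: max(3, 4, 14, 2) = 14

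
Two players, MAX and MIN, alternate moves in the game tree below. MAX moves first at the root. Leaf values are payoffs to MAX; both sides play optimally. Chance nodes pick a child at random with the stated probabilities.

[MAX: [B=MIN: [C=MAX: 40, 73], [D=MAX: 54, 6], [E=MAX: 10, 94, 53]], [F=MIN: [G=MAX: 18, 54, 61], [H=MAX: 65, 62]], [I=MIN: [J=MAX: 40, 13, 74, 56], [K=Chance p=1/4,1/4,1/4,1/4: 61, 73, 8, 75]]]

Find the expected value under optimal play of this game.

61

C (MAX): max(40, 73) = 73
D (MAX): max(54, 6) = 54
E (MAX): max(10, 94, 53) = 94
B (MIN): min(73, 54, 94) = 54
G (MAX): max(18, 54, 61) = 61
H (MAX): max(65, 62) = 65
F (MIN): min(61, 65) = 61
J (MAX): max(40, 13, 74, 56) = 74
K (Chance): 1/4·61 + 1/4·73 + 1/4·8 + 1/4·75 = 54.25
I (MIN): min(74, 54.25) = 54.25
Root (MAX): max(54, 61, 54.25) = 61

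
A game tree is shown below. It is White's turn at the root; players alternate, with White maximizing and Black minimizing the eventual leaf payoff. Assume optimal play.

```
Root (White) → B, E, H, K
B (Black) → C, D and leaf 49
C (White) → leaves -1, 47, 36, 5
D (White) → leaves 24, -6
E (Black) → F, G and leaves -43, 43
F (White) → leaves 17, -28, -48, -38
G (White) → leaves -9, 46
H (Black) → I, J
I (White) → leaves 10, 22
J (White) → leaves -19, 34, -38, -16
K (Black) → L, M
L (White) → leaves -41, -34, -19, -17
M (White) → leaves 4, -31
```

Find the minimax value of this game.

24

C (White): max(-1, 47, 36, 5) = 47
D (White): max(24, -6) = 24
B (Black): min(47, 24, 49) = 24
F (White): max(17, -28, -48, -38) = 17
G (White): max(-9, 46) = 46
E (Black): min(17, 46, -43, 43) = -43
I (White): max(10, 22) = 22
J (White): max(-19, 34, -38, -16) = 34
H (Black): min(22, 34) = 22
L (White): max(-41, -34, -19, -17) = -17
M (White): max(4, -31) = 4
K (Black): min(-17, 4) = -17
Root (White): max(24, -43, 22, -17) = 24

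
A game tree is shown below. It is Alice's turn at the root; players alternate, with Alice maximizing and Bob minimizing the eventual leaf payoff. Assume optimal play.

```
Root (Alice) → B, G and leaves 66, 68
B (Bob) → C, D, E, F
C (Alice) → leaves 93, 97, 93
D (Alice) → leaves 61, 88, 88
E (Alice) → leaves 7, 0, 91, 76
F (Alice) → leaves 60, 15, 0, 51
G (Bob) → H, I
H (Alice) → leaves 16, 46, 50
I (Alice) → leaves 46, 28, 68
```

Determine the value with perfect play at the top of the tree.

68

C (Alice): max(93, 97, 93) = 97
D (Alice): max(61, 88, 88) = 88
E (Alice): max(7, 0, 91, 76) = 91
F (Alice): max(60, 15, 0, 51) = 60
B (Bob): min(97, 88, 91, 60) = 60
H (Alice): max(16, 46, 50) = 50
I (Alice): max(46, 28, 68) = 68
G (Bob): min(50, 68) = 50
Root (Alice): max(60, 50, 66, 68) = 68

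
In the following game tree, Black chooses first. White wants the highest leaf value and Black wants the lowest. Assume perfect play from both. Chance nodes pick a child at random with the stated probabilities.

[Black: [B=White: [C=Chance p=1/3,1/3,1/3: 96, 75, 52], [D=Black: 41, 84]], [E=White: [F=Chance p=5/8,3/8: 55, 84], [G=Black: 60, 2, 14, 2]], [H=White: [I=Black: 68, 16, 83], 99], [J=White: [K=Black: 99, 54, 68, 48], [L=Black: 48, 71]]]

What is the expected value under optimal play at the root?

48

C (Chance): 1/3·96 + 1/3·75 + 1/3·52 = 74.33
D (Black): min(41, 84) = 41
B (White): max(74.33, 41) = 74.33
F (Chance): 5/8·55 + 3/8·84 = 65.88
G (Black): min(60, 2, 14, 2) = 2
E (White): max(65.88, 2) = 65.88
I (Black): min(68, 16, 83) = 16
H (White): max(16, 99) = 99
K (Black): min(99, 54, 68, 48) = 48
L (Black): min(48, 71) = 48
J (White): max(48, 48) = 48
Root (Black): min(74.33, 65.88, 99, 48) = 48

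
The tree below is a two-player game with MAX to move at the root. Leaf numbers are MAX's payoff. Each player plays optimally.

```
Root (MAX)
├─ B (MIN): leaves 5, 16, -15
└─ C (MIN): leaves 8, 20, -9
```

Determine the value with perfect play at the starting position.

-9

B (MIN): min(5, 16, -15) = -15
C (MIN): min(8, 20, -9) = -9
Root (MAX): max(-15, -9) = -9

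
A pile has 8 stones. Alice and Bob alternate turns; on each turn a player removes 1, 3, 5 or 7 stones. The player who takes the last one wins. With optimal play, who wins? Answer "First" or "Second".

Second

Positions where the player to move wins (W) vs loses (L):
i:   0  1  2  3  4  5  6  7  8
     L  W  L  W  L  W  L  W  L
Position 8 is L, so the second player wins.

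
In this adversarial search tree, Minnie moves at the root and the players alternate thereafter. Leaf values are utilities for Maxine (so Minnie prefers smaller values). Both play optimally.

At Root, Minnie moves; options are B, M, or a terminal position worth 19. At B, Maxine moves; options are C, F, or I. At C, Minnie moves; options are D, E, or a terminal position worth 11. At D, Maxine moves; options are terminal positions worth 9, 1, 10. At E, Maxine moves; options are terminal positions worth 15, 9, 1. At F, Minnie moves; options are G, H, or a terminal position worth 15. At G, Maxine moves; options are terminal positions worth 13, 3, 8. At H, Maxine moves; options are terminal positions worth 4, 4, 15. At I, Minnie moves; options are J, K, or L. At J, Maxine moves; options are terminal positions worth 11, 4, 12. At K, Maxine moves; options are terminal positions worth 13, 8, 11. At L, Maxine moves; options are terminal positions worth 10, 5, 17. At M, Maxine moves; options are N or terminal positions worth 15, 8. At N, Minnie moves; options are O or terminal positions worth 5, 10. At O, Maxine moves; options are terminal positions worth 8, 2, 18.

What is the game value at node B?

D: max(9, 1, 10) = 10
E: max(15, 9, 1) = 15
C: min(10, 15, 11) = 10
G: max(13, 3, 8) = 13
H: max(4, 4, 15) = 15
F: min(13, 15, 15) = 13
J: max(11, 4, 12) = 12
K: max(13, 8, 11) = 13
L: max(10, 5, 17) = 17
I: min(12, 13, 17) = 12
B: max(10, 13, 12) = 13

13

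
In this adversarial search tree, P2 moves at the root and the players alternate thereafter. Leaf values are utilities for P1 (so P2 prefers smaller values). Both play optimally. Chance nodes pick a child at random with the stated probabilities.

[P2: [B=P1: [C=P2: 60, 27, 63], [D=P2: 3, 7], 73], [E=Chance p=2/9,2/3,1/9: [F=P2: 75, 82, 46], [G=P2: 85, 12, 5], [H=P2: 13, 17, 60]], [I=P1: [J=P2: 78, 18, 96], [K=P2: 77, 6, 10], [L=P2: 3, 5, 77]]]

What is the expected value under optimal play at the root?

C (P2): min(60, 27, 63) = 27
D (P2): min(3, 7) = 3
B (P1): max(27, 3, 73) = 73
F (P2): min(75, 82, 46) = 46
G (P2): min(85, 12, 5) = 5
H (P2): min(13, 17, 60) = 13
E (Chance): 2/9·46 + 2/3·5 + 1/9·13 = 15
J (P2): min(78, 18, 96) = 18
K (P2): min(77, 6, 10) = 6
L (P2): min(3, 5, 77) = 3
I (P1): max(18, 6, 3) = 18
Root (P2): min(73, 15, 18) = 15

15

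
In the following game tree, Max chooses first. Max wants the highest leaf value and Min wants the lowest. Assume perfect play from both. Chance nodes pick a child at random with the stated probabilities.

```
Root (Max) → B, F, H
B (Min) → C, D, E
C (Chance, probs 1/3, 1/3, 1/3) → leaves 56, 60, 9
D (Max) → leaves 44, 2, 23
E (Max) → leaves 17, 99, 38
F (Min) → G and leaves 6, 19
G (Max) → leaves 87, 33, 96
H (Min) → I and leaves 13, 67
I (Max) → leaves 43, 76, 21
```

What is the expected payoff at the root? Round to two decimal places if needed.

41.67

C (Chance): 1/3·56 + 1/3·60 + 1/3·9 = 41.67
D (Max): max(44, 2, 23) = 44
E (Max): max(17, 99, 38) = 99
B (Min): min(41.67, 44, 99) = 41.67
G (Max): max(87, 33, 96) = 96
F (Min): min(96, 6, 19) = 6
I (Max): max(43, 76, 21) = 76
H (Min): min(76, 13, 67) = 13
Root (Max): max(41.67, 6, 13) = 41.67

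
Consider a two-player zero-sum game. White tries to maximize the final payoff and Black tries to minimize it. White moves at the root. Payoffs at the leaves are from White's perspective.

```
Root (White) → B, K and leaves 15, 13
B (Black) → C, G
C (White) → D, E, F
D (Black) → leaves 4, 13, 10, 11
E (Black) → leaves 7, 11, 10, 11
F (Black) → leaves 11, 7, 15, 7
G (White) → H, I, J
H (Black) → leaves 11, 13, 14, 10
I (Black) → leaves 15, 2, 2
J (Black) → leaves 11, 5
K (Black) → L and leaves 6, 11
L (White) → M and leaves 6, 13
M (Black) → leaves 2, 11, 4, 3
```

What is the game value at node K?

6

M: min(2, 11, 4, 3) = 2
L: max(2, 6, 13) = 13
K: min(13, 6, 11) = 6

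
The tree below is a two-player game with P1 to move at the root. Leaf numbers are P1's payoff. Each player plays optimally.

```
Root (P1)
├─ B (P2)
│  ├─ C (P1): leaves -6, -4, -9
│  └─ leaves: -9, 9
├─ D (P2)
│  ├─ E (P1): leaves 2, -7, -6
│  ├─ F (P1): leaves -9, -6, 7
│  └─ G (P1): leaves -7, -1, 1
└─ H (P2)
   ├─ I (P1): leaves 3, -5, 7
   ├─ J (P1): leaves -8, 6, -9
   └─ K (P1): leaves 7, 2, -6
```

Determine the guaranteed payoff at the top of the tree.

C (P1): max(-6, -4, -9) = -4
B (P2): min(-4, -9, 9) = -9
E (P1): max(2, -7, -6) = 2
F (P1): max(-9, -6, 7) = 7
G (P1): max(-7, -1, 1) = 1
D (P2): min(2, 7, 1) = 1
I (P1): max(3, -5, 7) = 7
J (P1): max(-8, 6, -9) = 6
K (P1): max(7, 2, -6) = 7
H (P2): min(7, 6, 7) = 6
Root (P1): max(-9, 1, 6) = 6

6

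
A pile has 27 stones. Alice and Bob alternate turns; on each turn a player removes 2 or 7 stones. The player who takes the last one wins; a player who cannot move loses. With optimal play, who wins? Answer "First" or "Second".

W/L table (W = player to move can force a win):
i:   0  1  2  3  4  5  6  7  8  9 10 11 12 13 14 15 16 17 18 19 20 21 22 23 24 25 26 27
     L  L  W  W  L  L  W  W  W  L  L  W  W  L  L  W  W  W  L  L  W  W  L  L  W  W  W  L
Position 27 is L, so the second player wins.

Second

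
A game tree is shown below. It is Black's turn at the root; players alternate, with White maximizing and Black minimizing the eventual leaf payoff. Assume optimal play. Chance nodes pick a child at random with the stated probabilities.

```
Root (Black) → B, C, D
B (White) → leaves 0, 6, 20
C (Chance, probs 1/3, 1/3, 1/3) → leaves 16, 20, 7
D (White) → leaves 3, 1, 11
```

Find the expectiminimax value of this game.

11

B (White): max(0, 6, 20) = 20
C (Chance): 1/3·16 + 1/3·20 + 1/3·7 = 14.33
D (White): max(3, 1, 11) = 11
Root (Black): min(20, 14.33, 11) = 11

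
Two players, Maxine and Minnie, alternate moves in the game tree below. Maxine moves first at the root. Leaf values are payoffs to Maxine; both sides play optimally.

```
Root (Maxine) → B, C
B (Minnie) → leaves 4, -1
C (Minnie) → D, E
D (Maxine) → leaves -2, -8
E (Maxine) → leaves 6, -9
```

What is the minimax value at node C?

D: max(-2, -8) = -2
E: max(6, -9) = 6
C: min(-2, 6) = -2

-2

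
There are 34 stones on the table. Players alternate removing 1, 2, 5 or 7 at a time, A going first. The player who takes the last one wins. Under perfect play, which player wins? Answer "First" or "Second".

i:   0  1  2  3  4  5  6  7  8  9 10 11 12 13 14 15 16 17 18 19 20 21 22 23 24 25 26 27 28 29 30 31 32 33 34
     L  W  W  L  W  W  L  W  W  L  W  W  L  W  W  L  W  W  L  W  W  L  W  W  L  W  W  L  W  W  L  W  W  L  W
Position 34 is W, so the first player wins.

First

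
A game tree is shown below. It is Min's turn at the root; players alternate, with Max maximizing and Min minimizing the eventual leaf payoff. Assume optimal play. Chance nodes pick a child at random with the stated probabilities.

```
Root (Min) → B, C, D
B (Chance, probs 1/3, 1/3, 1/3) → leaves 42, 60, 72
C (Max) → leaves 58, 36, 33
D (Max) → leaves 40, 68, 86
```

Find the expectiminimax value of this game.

58

B (Chance): 1/3·42 + 1/3·60 + 1/3·72 = 58
C (Max): max(58, 36, 33) = 58
D (Max): max(40, 68, 86) = 86
Root (Min): min(58, 58, 86) = 58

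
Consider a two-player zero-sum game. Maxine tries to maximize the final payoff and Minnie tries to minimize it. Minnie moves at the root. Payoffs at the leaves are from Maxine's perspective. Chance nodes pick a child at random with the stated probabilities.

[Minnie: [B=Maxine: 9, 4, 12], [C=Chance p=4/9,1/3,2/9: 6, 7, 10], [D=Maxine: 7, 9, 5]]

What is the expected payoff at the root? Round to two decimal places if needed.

7.22

B (Maxine): max(9, 4, 12) = 12
C (Chance): 4/9·6 + 1/3·7 + 2/9·10 = 7.22
D (Maxine): max(7, 9, 5) = 9
Root (Minnie): min(12, 7.22, 9) = 7.22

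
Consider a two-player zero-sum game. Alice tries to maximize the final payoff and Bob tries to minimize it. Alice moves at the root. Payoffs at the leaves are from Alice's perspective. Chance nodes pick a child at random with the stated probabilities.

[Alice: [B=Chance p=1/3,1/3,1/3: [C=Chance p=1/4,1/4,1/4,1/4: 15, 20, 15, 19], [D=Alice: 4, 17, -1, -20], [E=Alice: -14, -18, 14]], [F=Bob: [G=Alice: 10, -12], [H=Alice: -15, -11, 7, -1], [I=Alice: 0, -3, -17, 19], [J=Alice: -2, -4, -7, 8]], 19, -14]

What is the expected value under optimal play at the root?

19

C (Chance): 1/4·15 + 1/4·20 + 1/4·15 + 1/4·19 = 17.25
D (Alice): max(4, 17, -1, -20) = 17
E (Alice): max(-14, -18, 14) = 14
B (Chance): 1/3·17.25 + 1/3·17 + 1/3·14 = 16.08
G (Alice): max(10, -12) = 10
H (Alice): max(-15, -11, 7, -1) = 7
I (Alice): max(0, -3, -17, 19) = 19
J (Alice): max(-2, -4, -7, 8) = 8
F (Bob): min(10, 7, 19, 8) = 7
Root (Alice): max(16.08, 7, 19, -14) = 19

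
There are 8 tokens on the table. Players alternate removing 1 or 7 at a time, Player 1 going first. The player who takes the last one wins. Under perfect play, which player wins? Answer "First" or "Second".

Positions where the player to move wins (W) vs loses (L):
i:   0  1  2  3  4  5  6  7  8
     L  W  L  W  L  W  L  W  L
Position 8 is L, so the second player wins.

Second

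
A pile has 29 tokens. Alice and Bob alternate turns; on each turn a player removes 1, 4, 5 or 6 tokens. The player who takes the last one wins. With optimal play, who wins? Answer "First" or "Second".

Compute winning (W) and losing (L) positions by backward induction:
i:   0  1  2  3  4  5  6  7  8  9 10 11 12 13 14 15 16 17 18 19 20 21 22 23 24 25 26 27 28 29
     L  W  L  W  W  W  W  W  W  L  W  L  W  W  W  W  W  W  L  W  L  W  W  W  W  W  W  L  W  L
Position 29 is L, so the second player wins.

Second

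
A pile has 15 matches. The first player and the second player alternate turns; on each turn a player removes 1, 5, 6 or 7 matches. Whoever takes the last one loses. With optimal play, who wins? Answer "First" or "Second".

Second

Compute winning (W) and losing (L) positions by backward induction:
i:   0  1  2  3  4  5  6  7  8  9 10 11 12 13 14 15
     W  L  W  L  W  L  W  W  W  W  W  W  W  L  W  L
Position 15 is L, so the second player wins.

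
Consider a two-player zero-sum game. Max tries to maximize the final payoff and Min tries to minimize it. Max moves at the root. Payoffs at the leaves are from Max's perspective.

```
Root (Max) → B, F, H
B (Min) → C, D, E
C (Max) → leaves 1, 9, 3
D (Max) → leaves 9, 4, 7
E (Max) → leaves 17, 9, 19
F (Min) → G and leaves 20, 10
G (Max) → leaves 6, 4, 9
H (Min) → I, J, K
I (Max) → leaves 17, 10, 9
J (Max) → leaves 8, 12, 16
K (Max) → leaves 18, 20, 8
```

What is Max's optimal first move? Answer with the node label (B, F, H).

H

C (Max): max(1, 9, 3) = 9
D (Max): max(9, 4, 7) = 9
E (Max): max(17, 9, 19) = 19
B (Min): min(9, 9, 19) = 9
G (Max): max(6, 4, 9) = 9
F (Min): min(9, 20, 10) = 9
I (Max): max(17, 10, 9) = 17
J (Max): max(8, 12, 16) = 16
K (Max): max(18, 20, 8) = 20
H (Min): min(17, 16, 20) = 16
Root (Max): max(9, 9, 16) = 16
Max picks the child with the highest value: H (value 16).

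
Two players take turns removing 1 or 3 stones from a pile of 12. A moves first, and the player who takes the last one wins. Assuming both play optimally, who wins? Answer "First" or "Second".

Positions where the player to move wins (W) vs loses (L):
i:   0  1  2  3  4  5  6  7  8  9 10 11 12
     L  W  L  W  L  W  L  W  L  W  L  W  L
Position 12 is L, so the second player wins.

Second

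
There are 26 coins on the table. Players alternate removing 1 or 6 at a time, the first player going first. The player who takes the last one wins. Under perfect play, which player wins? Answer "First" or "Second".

First

Compute winning (W) and losing (L) positions by backward induction:
i:   0  1  2  3  4  5  6  7  8  9 10 11 12 13 14 15 16 17 18 19 20 21 22 23 24 25 26
     L  W  L  W  L  W  W  L  W  L  W  L  W  W  L  W  L  W  L  W  W  L  W  L  W  L  W
Position 26 is W, so the first player wins.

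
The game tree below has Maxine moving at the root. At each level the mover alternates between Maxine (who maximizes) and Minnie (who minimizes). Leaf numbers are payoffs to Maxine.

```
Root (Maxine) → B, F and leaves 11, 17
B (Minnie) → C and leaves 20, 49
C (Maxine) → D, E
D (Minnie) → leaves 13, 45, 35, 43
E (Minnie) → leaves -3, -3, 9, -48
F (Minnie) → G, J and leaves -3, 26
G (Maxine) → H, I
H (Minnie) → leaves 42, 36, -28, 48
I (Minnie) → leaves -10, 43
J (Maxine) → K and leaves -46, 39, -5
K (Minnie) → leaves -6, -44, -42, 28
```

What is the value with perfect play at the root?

D (Minnie): min(13, 45, 35, 43) = 13
E (Minnie): min(-3, -3, 9, -48) = -48
C (Maxine): max(13, -48) = 13
B (Minnie): min(13, 20, 49) = 13
H (Minnie): min(42, 36, -28, 48) = -28
I (Minnie): min(-10, 43) = -10
G (Maxine): max(-28, -10) = -10
K (Minnie): min(-6, -44, -42, 28) = -44
J (Maxine): max(-44, -46, 39, -5) = 39
F (Minnie): min(-10, 39, -3, 26) = -10
Root (Maxine): max(13, -10, 11, 17) = 17

17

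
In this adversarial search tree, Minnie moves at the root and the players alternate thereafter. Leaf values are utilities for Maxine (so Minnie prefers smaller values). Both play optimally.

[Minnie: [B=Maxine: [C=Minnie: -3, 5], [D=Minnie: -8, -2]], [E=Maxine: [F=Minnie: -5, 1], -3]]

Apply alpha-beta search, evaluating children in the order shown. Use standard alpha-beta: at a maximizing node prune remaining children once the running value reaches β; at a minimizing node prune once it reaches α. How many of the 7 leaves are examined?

6

C [α=-∞,β=+∞]: v=-3
D [α=-3,β=+∞]: v=-8 after child 1 ≤ α → α-cutoff, skip 1
B [α=-∞,β=+∞]: v=-3
F [α=-∞,β=-3]: v=-5
E [α=-∞,β=-3]: v=-3
Root [α=-∞,β=+∞]: v=-3
Leaves evaluated: 6 of 7.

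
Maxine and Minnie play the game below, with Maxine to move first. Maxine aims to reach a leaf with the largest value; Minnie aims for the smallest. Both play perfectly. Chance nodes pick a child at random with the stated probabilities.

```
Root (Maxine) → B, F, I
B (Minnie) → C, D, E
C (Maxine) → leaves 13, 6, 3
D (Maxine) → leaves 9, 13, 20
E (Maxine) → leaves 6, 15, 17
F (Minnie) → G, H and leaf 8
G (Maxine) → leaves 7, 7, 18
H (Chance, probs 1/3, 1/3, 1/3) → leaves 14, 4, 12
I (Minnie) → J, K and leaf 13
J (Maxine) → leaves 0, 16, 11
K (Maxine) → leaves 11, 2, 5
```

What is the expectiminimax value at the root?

C (Maxine): max(13, 6, 3) = 13
D (Maxine): max(9, 13, 20) = 20
E (Maxine): max(6, 15, 17) = 17
B (Minnie): min(13, 20, 17) = 13
G (Maxine): max(7, 7, 18) = 18
H (Chance): 1/3·14 + 1/3·4 + 1/3·12 = 10
F (Minnie): min(18, 10, 8) = 8
J (Maxine): max(0, 16, 11) = 16
K (Maxine): max(11, 2, 5) = 11
I (Minnie): min(16, 11, 13) = 11
Root (Maxine): max(13, 8, 11) = 13

13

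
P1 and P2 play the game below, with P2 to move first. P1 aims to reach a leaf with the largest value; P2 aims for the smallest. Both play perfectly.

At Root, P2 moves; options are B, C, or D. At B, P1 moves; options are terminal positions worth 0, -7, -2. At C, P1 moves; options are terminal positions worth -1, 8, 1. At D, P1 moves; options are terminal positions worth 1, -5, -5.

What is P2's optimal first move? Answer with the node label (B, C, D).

B

B (P1): max(0, -7, -2) = 0
C (P1): max(-1, 8, 1) = 8
D (P1): max(1, -5, -5) = 1
Root (P2): min(0, 8, 1) = 0
P2 picks the child with the lowest value: B (value 0).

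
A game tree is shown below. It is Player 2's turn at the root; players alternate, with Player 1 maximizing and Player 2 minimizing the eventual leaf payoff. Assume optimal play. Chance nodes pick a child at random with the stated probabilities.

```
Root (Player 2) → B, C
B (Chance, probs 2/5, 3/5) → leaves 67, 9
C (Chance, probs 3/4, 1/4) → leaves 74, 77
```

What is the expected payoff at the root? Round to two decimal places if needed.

B (Chance): 2/5·67 + 3/5·9 = 32.2
C (Chance): 3/4·74 + 1/4·77 = 74.75
Root (Player 2): min(32.2, 74.75) = 32.2

32.2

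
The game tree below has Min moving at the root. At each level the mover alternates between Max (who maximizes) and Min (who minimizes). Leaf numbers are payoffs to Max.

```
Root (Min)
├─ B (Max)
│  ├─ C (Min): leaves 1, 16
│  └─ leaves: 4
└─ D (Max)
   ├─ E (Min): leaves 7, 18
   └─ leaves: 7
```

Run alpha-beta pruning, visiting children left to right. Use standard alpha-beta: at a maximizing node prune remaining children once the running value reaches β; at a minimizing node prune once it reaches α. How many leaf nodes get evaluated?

5

C [α=-∞,β=+∞]: v=1
B [α=-∞,β=+∞]: v=4
E [α=-∞,β=4]: v=7
D [α=-∞,β=4]: v=7 after child 1 ≥ β → β-cutoff, skip 1
Root [α=-∞,β=+∞]: v=4
Leaves evaluated: 5 of 6.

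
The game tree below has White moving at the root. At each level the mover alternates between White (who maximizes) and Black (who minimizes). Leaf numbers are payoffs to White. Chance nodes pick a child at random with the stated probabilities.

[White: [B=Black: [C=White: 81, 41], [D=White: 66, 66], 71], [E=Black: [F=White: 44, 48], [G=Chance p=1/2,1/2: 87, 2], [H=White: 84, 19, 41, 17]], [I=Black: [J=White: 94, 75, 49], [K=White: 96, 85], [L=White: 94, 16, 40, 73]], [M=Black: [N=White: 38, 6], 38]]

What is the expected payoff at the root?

94

C (White): max(81, 41) = 81
D (White): max(66, 66) = 66
B (Black): min(81, 66, 71) = 66
F (White): max(44, 48) = 48
G (Chance): 1/2·87 + 1/2·2 = 44.5
H (White): max(84, 19, 41, 17) = 84
E (Black): min(48, 44.5, 84) = 44.5
J (White): max(94, 75, 49) = 94
K (White): max(96, 85) = 96
L (White): max(94, 16, 40, 73) = 94
I (Black): min(94, 96, 94) = 94
N (White): max(38, 6) = 38
M (Black): min(38, 38) = 38
Root (White): max(66, 44.5, 94, 38) = 94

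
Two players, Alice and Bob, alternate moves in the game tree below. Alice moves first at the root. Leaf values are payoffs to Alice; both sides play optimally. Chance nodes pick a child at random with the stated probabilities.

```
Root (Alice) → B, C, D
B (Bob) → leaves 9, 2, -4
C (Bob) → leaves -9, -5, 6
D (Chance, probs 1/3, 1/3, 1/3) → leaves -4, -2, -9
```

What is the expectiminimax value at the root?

-4

B (Bob): min(9, 2, -4) = -4
C (Bob): min(-9, -5, 6) = -9
D (Chance): 1/3·-4 + 1/3·-2 + 1/3·-9 = -5
Root (Alice): max(-4, -9, -5) = -4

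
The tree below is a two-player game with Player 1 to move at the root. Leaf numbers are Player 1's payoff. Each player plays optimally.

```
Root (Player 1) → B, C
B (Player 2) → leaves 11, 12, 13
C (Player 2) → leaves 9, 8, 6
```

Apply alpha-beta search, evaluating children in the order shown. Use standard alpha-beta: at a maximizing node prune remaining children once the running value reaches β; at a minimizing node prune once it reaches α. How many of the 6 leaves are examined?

4

B [α=-∞,β=+∞]: v=11
C [α=11,β=+∞]: v=9 after child 1 ≤ α → α-cutoff, skip 2
Root [α=-∞,β=+∞]: v=11
Leaves evaluated: 4 of 6.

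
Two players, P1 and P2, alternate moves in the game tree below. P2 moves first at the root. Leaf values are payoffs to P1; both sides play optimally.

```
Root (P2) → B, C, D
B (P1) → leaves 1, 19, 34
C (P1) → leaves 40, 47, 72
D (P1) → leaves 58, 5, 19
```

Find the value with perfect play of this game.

34

B (P1): max(1, 19, 34) = 34
C (P1): max(40, 47, 72) = 72
D (P1): max(58, 5, 19) = 58
Root (P2): min(34, 72, 58) = 34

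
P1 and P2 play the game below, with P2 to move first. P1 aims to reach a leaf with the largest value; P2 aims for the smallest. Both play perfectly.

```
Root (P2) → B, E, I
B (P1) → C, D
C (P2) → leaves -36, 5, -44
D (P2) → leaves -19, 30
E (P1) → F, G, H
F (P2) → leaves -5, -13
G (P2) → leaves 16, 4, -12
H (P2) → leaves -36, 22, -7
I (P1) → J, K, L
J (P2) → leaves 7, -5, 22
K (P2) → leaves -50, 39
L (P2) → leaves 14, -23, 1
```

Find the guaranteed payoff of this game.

-19

C (P2): min(-36, 5, -44) = -44
D (P2): min(-19, 30) = -19
B (P1): max(-44, -19) = -19
F (P2): min(-5, -13) = -13
G (P2): min(16, 4, -12) = -12
H (P2): min(-36, 22, -7) = -36
E (P1): max(-13, -12, -36) = -12
J (P2): min(7, -5, 22) = -5
K (P2): min(-50, 39) = -50
L (P2): min(14, -23, 1) = -23
I (P1): max(-5, -50, -23) = -5
Root (P2): min(-19, -12, -5) = -19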